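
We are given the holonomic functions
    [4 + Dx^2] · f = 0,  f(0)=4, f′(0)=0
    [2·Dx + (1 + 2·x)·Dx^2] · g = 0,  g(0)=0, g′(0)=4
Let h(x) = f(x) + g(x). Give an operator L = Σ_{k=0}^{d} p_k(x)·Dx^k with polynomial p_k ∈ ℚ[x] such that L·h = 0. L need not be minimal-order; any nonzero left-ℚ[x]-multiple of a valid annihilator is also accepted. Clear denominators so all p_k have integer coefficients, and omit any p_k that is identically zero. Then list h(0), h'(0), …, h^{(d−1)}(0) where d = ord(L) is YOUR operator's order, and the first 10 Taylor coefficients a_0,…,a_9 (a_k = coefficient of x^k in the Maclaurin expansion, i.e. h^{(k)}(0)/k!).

f: a_k = 4, 0, -8, 0, 8/3, 0, -16/45, 0, 8/315, 0, …
g: a_k = 0, 4, -4, 16/3, -8, 64/5, -64/3, 256/7, -64, 1024/9, …
Weyl lclm of L_f,L_g ⇒ L₀ (ord ≤ 4).
L = (56 + 32·x + 32·x^2)·Dx + (12 + 40·x + 48·x^2 + 32·x^3)·Dx^2 + (14 + 8·x + 8·x^2)·Dx^3 + (3 + 10·x + 12·x^2 + 8·x^3)·Dx^4  (order 4).
h: a_k = 4, 4, -12, 16/3, -16/3, 64/5, -976/45, 256/7, -20152/315, 1024/9, …
ICs: h(0) = 4, h′(0) = 4, h′′(0) = -24, h′′′(0) = 32.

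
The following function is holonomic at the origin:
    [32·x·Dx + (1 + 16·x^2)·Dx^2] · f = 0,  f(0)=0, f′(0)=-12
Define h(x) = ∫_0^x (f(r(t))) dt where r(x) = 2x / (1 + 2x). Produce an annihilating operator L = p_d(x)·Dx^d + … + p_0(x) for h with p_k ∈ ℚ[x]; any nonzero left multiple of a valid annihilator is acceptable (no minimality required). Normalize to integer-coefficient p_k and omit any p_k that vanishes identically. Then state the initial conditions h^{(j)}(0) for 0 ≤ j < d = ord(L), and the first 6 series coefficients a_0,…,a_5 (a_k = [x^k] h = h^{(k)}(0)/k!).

f: a_k = 0, -12, 0, 64, 0, -3072/5, …
h₀=f(r): pull back L_f along r ⇒ L₀.
h=∫h₀ ⇒ L = L₀·Dx.
L = (4 + 136·x)·Dx^2 + (1 + 4·x + 68·x^2)·Dx^3  (order 3).
h: a_k = 0, 0, -12, 16, 104, -576, …
ICs: h(0) = 0, h′(0) = 0, h′′(0) = -24.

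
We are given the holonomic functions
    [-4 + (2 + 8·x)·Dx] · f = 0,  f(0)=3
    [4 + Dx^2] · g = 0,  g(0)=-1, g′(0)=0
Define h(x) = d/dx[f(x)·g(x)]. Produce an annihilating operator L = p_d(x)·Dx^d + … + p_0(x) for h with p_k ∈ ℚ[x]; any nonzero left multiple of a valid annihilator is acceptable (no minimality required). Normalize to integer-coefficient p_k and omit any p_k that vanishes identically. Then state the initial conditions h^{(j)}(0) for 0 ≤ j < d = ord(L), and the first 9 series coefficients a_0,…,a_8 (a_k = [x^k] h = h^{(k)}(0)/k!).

L = (8 + 96·x + 256·x^2 + 256·x^3 + 256·x^4) + (2 - 48·x^2 - 64·x^3)·Dx + (1 + 10·x + 36·x^2 + 64·x^3 + 64·x^4)·Dx^2  (order 2).
h: a_k = -6, 24, 0, 64, -320, 5888/5, -66304/15, 1755136/105, -2221056/35, …
ICs: h(0) = -6, h′(0) = 24.

f: a_k = 3, 6, -6, 12, -30, 84, -252, 792, -2574, …
g: a_k = -1, 0, 2, 0, -2/3, 0, 4/45, 0, -2/315, …
h₀=f·g: eliminate ⇒ L₀, order ≤ 1·2.
h₀' ⇒ L via d/dx closure of L₀.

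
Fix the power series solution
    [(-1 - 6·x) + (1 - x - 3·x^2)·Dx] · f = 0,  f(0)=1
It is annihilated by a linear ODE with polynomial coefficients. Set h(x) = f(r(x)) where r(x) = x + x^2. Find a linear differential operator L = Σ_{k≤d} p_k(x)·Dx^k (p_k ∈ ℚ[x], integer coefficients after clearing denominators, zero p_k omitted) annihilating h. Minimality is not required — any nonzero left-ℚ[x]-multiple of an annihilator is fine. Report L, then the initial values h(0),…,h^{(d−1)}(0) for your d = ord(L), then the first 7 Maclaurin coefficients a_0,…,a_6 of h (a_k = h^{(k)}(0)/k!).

f: a_k = 1, 1, 4, 7, 19, 40, 97, …
Change of var in L_f (x↦r) gives L₀.
L = (1 + 8·x + 18·x^2 + 12·x^3) + (-1 + x + 4·x^2 + 6·x^3 + 3·x^4)·Dx  (order 1).
h: a_k = 1, 1, 5, 15, 44, 137, 418, …
ICs: h(0) = 1.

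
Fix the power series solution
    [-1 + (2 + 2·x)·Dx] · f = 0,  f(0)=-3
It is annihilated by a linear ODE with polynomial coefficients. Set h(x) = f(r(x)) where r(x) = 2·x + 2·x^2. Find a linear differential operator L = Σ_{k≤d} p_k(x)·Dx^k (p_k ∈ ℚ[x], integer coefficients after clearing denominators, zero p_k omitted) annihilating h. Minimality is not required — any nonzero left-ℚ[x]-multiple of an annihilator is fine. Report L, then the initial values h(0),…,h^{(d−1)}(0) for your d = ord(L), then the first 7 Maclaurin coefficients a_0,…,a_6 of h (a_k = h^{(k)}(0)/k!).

f: a_k = -3, -3/2, 3/8, -3/16, 15/128, -21/256, 63/1024, …
Substitute x→r, Dx→(1/r')Dx; clear ⇒ L₀.
L = (-1 - 2·x) + (1 + 2·x + 2·x^2)·Dx  (order 1).
h: a_k = -3, -3, -3/2, 3/2, -9/8, 3/8, 9/16, …
ICs: h(0) = -3.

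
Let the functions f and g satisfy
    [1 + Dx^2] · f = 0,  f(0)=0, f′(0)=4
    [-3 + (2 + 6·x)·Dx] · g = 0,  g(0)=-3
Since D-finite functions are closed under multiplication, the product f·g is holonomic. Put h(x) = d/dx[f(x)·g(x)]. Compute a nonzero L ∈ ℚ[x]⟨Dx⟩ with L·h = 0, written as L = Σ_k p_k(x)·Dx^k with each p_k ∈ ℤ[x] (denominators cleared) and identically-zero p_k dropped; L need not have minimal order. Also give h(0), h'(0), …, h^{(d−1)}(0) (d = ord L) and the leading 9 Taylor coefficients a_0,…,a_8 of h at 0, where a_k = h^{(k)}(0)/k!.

f: a_k = 0, 4, 0, -2/3, 0, 1/30, 0, -1/1260, 0, …
g: a_k = -3, -9/2, 27/8, -81/16, 1215/128, -5103/256, 45927/1024, -216513/2048, 8444007/32768, …
L₀ := L_f ⊗_s L_g (sym. prod.), ord ≤ 2.
h=h₀': d/dx-closure on L₀ ⇒ L.
L = (133 + 2352·x + 4104·x^2 + 1728·x^3 + 1296·x^4) + (276 + 540·x - 1296·x^2 - 1296·x^3)·Dx + (124 + 840·x + 1836·x^2 + 1728·x^3 + 1296·x^4)·Dx^2  (order 2).
h: a_k = -12, -36, 93/2, -69, 5699/32, -73449/160, 4655323/3840, -1468555/448, 7750542983/860160, …
ICs: h(0) = -12, h′(0) = -36.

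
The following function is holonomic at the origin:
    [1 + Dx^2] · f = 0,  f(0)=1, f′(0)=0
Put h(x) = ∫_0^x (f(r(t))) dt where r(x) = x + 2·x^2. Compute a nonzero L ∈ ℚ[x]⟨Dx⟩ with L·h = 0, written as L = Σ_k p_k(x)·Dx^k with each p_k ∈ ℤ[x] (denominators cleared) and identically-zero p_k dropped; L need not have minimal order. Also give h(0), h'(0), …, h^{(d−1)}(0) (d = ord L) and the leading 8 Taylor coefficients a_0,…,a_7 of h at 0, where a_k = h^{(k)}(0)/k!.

f: a_k = 1, 0, -1/2, 0, 1/24, 0, -1/720, 0, …
L₀ from L_f via x↦r, Dx↦r'^{-1}Dx.
h=∫₀ˣh₀: take L = L₀·Dx.
L = (1 + 12·x + 48·x^2 + 64·x^3)·Dx - 4·Dx^2 + (1 + 4·x)·Dx^3  (order 3).
h: a_k = 0, 1, 0, -1/6, -1/2, -47/120, 1/18, 719/5040, …
ICs: h(0) = 0, h′(0) = 1, h′′(0) = 0.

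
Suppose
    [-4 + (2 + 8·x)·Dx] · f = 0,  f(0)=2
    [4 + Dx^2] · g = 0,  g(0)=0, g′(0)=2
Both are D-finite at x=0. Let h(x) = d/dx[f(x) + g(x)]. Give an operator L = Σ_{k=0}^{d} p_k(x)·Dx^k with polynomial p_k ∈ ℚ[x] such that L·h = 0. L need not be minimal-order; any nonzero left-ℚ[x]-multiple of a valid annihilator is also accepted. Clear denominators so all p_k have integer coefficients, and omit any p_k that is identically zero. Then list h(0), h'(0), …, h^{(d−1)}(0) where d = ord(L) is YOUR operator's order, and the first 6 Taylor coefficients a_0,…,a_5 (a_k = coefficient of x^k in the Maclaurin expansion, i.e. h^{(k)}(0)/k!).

f: a_k = 2, 4, -4, 8, -20, 56, …
g: a_k = 0, 2, 0, -4/3, 0, 4/15, …
f+g: L₀ = lclm(L_f,L_g), ord ≤ 1+2.
Differentiate: ansatz ord ≤ ord L₀ ⇒ L.
L = (-32 - 16·x - 32·x^2) + (-4 - 24·x - 48·x^2 - 64·x^3)·Dx + (-8 - 4·x - 8·x^2)·Dx^2 + (-1 - 6·x - 12·x^2 - 16·x^3)·Dx^3  (order 3).
h: a_k = 6, -8, 20, -80, 844/3, -1008, …
ICs: h(0) = 6, h′(0) = -8, h′′(0) = 40.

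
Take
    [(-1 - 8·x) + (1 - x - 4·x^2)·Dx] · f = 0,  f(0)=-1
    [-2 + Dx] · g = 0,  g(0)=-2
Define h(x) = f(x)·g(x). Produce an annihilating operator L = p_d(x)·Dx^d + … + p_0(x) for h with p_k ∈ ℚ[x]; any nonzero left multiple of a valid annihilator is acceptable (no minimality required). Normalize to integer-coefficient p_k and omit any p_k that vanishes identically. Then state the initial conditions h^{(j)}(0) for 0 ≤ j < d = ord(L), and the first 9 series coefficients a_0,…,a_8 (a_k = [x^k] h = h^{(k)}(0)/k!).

f: a_k = -1, -1, -5, -9, -29, -65, -181, -441, -1165, …
g: a_k = -2, -4, -4, -8/3, -4/3, -8/15, -8/45, -16/315, -4/315, …
L₀ := L_f ⊗_s L_g (sym. prod.), ord ≤ 1.
L = (3 + 6·x - 8·x^2) + (-1 + x + 4·x^2)·Dx  (order 1).
h: a_k = 2, 6, 18, 134/3, 118, 1486/5, 34622/45, 68538/35, 528754/105, …
ICs: h(0) = 2.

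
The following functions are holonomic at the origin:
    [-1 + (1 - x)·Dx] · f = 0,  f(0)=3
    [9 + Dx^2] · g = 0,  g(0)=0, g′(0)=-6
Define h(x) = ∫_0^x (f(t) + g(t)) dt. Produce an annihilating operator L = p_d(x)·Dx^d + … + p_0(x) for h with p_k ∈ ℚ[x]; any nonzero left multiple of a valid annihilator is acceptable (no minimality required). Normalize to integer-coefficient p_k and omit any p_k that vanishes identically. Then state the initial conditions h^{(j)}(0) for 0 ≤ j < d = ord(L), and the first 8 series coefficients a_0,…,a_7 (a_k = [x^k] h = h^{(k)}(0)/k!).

f: a_k = 3, 3, 3, 3, 3, 3, 3, 3, …
g: a_k = 0, -6, 0, 9, 0, -81/20, 0, 243/280, …
Sum ⇒ L₀ = lclm(L_f,L_g) in ℚ(x)⟨Dx⟩.
∫: right-multiply L₀ by Dx.
L = (135 - 162·x + 81·x^2)·Dx + (-99 + 261·x - 243·x^2 + 81·x^3)·Dx^2 + (15 - 18·x + 9·x^2)·Dx^3 + (-11 + 29·x - 27·x^2 + 9·x^3)·Dx^4  (order 4).
h: a_k = 0, 3, -3/2, 1, 3, 3/5, -7/40, 3/7, …
ICs: h(0) = 0, h′(0) = 3, h′′(0) = -3, h′′′(0) = 6.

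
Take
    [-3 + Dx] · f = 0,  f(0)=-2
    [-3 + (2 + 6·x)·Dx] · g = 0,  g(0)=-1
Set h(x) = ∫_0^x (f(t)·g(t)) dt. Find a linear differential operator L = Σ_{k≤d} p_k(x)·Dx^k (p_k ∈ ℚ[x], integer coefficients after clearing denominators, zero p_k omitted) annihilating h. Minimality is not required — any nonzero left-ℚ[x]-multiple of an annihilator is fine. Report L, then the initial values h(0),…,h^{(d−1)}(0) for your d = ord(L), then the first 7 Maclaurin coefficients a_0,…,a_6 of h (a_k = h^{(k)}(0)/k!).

L = (-9 - 18·x)·Dx + (2 + 6·x)·Dx^2  (order 2).
h: a_k = 0, 2, 9/2, 21/4, 153/32, 891/320, 2889/1280, …
ICs: h(0) = 0, h′(0) = 2.

f: a_k = -2, -6, -9, -9, -27/4, -81/20, -81/40, …
g: a_k = -1, -3/2, 9/8, -27/16, 405/128, -1701/256, 15309/1024, …
h₀=f·g: eliminate ⇒ L₀, order ≤ 1·1.
h=∫₀ˣh₀: take L = L₀·Dx.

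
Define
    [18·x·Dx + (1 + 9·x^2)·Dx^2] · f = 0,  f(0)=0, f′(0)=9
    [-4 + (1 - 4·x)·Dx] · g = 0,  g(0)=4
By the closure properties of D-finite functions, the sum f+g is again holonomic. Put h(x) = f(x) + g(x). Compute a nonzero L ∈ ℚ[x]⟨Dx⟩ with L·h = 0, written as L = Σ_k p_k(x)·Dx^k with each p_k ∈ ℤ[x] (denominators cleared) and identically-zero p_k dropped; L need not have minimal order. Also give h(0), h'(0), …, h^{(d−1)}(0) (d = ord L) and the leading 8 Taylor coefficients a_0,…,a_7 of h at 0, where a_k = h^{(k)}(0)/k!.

f: a_k = 0, 9, 0, -27, 0, 729/5, 0, -6561/7, …
g: a_k = 4, 16, 64, 256, 1024, 4096, 16384, 65536, …
L₀ := lclm(L_f,L_g); ord L₀ ≤ 2+1.
L = (72 - 1152·x - 1944·x^2)·Dx + (-57 + 72·x - 765·x^2 - 1944·x^3)·Dx^2 + (4 - 7·x - 63·x^3 - 324·x^4)·Dx^3  (order 3).
h: a_k = 4, 25, 64, 229, 1024, 21209/5, 16384, 452191/7, …
ICs: h(0) = 4, h′(0) = 25, h′′(0) = 128.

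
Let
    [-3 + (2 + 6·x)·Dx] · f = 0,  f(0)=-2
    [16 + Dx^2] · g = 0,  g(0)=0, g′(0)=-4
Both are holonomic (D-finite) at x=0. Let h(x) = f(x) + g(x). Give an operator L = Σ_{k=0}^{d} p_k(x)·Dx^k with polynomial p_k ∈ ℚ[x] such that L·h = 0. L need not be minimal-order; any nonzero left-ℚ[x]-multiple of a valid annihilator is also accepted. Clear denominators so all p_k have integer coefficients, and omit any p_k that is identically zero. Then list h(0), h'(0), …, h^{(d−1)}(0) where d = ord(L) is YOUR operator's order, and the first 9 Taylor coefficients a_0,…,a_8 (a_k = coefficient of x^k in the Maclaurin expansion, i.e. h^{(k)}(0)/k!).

L = (-4368 - 18432·x - 27648·x^2) + (1760 + 17568·x + 55296·x^2 + 55296·x^3)·Dx + (-273 - 1152·x - 1728·x^2)·Dx^2 + (110 + 1098·x + 3456·x^2 + 3456·x^3)·Dx^3  (order 3).
h: a_k = -2, -7, 9/4, 175/24, 405/64, -41899/1920, 15309/512, -21685289/322560, 2814669/16384, …
ICs: h(0) = -2, h′(0) = -7, h′′(0) = 9/2.

f: a_k = -2, -3, 9/4, -27/8, 405/64, -1701/128, 15309/512, -72171/1024, 2814669/16384, …
g: a_k = 0, -4, 0, 32/3, 0, -128/15, 0, 1024/315, 0, …
L₀ := lclm(L_f,L_g); ord L₀ ≤ 1+2.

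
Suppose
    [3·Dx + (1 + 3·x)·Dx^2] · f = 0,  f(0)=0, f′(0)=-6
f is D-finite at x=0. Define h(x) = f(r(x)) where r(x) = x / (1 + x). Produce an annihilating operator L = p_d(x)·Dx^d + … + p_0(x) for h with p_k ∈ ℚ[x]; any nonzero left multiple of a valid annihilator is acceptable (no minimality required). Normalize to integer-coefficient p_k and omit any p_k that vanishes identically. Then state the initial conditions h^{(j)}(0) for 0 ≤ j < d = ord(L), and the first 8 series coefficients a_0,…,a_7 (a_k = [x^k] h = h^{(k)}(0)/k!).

f: a_k = 0, -6, 9, -18, 81/2, -486/5, 243, -4374/7, …
Change of var in L_f (x↦r) gives L₀.
L = (5 + 8·x)·Dx + (1 + 5·x + 4·x^2)·Dx^2  (order 2).
h: a_k = 0, -6, 15, -42, 255/2, -2046/5, 1365, -32766/7, …
ICs: h(0) = 0, h′(0) = -6.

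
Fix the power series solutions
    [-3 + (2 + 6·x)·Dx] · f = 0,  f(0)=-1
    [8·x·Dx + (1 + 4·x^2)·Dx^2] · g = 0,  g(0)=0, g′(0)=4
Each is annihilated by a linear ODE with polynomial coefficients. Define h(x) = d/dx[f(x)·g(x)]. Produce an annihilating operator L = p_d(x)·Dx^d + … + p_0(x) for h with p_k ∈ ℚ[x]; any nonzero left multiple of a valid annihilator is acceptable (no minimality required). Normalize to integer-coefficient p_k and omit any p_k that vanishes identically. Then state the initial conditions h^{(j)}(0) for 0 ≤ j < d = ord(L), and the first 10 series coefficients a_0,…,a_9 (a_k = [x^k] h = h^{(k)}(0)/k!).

f: a_k = -1, -3/2, 9/8, -27/16, 405/128, -1701/256, 15309/1024, -72171/2048, 2814669/32768, -14073345/65536, …
g: a_k = 0, 4, 0, -16/3, 0, 64/5, 0, -256/7, 0, 1024/9, …
h₀=f·g: eliminate ⇒ L₀, order ≤ 1·2.
Derive L from L₀ (diff closure).
L = (15 + 1440·x + 1656·x^2 - 3456·x^3 - 1296·x^4) + (172 + 1188·x + 3552·x^2 + 1152·x^3 - 12096·x^4 - 5184·x^5)·Dx + (36 + 152·x + 36·x^2 - 256·x^3 - 864·x^4 - 3456·x^5 - 1728·x^6)·Dx^2  (order 2).
h: a_k = -4, -12, 59/2, 5, -983/32, -35307/160, 841319/1280, -1294977/2240, 77121523/57344, -1488121321/172032, …
ICs: h(0) = -4, h′(0) = -12.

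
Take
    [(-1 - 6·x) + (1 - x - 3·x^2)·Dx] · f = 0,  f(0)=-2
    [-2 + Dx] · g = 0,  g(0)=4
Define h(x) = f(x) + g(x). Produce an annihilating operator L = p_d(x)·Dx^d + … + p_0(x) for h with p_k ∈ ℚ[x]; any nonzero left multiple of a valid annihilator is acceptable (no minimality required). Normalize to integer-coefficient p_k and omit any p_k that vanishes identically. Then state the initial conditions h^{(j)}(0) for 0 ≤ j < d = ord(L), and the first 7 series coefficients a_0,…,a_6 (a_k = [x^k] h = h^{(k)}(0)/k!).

f: a_k = -2, -2, -8, -14, -38, -80, -194, …
g: a_k = 4, 8, 8, 16/3, 8/3, 16/15, 16/45, …
Sum ⇒ L₀ = lclm(L_f,L_g) in ℚ(x)⟨Dx⟩.
L = (-12 - 16·x - 144·x^2 - 72·x^3) + (4 + 26·x + 74·x^2 - 24·x^3 - 36·x^4)·Dx + (1 - 9·x - x^2 + 30·x^3 + 18·x^4)·Dx^2  (order 2).
h: a_k = 2, 6, 0, -26/3, -106/3, -1184/15, -8714/45, …
ICs: h(0) = 2, h′(0) = 6.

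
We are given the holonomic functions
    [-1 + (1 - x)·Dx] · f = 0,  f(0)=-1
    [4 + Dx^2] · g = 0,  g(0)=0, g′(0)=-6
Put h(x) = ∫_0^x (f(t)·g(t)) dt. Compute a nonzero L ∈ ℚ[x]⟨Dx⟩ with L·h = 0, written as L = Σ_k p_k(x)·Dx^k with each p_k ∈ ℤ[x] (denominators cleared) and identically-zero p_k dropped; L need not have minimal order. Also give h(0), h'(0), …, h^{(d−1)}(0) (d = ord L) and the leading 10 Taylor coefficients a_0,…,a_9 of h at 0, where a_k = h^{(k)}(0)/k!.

f: a_k = -1, -1, -1, -1, -1, -1, -1, -1, -1, -1, …
g: a_k = 0, -6, 0, 4, 0, -4/5, 0, 8/105, 0, -4/945, …
Product ⇒ symmetric product L₀, ord ≤ 2.
h=∫₀ˣh₀: take L = L₀·Dx.
L = (-4 + 4·x)·Dx + 2·Dx^2 + (-1 + x)·Dx^3  (order 3).
h: a_k = 0, 0, 3, 2, 1/2, 2/5, 7/15, 2/5, 143/420, 286/945, …
ICs: h(0) = 0, h′(0) = 0, h′′(0) = 6.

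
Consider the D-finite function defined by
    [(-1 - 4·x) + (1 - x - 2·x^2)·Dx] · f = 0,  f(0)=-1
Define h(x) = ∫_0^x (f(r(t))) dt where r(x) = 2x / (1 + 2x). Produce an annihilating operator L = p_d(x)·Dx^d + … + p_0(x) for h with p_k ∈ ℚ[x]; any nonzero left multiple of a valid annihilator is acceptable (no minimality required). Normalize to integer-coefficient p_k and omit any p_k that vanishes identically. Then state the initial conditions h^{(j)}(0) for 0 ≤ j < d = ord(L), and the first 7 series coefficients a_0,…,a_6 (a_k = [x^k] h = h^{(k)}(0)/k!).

f: a_k = -1, -1, -3, -5, -11, -21, -43, …
Substitute x→r, Dx→(1/r')Dx; clear ⇒ L₀.
h=∫h₀ ⇒ L = L₀·Dx.
L = (2 + 20·x)·Dx + (-1 - 4·x + 4·x^2 + 16·x^3)·Dx^2  (order 2).
h: a_k = 0, -1, -1, -8/3, 0, -64/5, 64/3, …
ICs: h(0) = 0, h′(0) = -1.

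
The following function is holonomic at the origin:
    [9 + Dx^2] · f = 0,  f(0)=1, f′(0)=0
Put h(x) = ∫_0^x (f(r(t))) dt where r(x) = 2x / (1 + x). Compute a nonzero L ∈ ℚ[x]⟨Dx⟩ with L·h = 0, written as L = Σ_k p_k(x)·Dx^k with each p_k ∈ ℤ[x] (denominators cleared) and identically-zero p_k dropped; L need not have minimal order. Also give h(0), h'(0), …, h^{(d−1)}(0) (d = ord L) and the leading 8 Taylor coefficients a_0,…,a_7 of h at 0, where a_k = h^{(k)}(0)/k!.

f: a_k = 1, 0, -9/2, 0, 27/8, 0, -81/80, 0, …
Change of var in L_f (x↦r) gives L₀.
Integrate: L := L₀·Dx.
L = 36·Dx + (2 + 6·x + 6·x^2 + 2·x^3)·Dx^2 + (1 + 4·x + 6·x^2 + 4·x^3 + x^4)·Dx^3  (order 3).
h: a_k = 0, 1, 0, -6, 9, 0, -24, 1926/35, …
ICs: h(0) = 0, h′(0) = 1, h′′(0) = 0.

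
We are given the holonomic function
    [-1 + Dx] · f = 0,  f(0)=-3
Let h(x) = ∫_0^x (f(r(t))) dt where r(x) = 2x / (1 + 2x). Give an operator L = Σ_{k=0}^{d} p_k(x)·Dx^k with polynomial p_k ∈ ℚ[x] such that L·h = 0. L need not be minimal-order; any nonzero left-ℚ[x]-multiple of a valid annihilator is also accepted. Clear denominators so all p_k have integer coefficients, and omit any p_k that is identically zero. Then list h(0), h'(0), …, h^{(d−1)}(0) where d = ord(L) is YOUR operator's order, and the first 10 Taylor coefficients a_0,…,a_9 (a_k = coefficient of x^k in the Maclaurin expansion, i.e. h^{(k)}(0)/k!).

f: a_k = -3, -3, -3/2, -1/2, -1/8, -1/40, -1/240, -1/1680, -1/13440, -1/120960, …
L₀ from L_f via x↦r, Dx↦r'^{-1}Dx.
h=∫₀ˣh₀: take L = L₀·Dx.
L = -2·Dx + (1 + 4·x + 4·x^2)·Dx^2  (order 2).
h: a_k = 0, -3, -3, 2, -1, -2/5, 38/15, -604/105, 1091/105, -15682/945, …
ICs: h(0) = 0, h′(0) = -3.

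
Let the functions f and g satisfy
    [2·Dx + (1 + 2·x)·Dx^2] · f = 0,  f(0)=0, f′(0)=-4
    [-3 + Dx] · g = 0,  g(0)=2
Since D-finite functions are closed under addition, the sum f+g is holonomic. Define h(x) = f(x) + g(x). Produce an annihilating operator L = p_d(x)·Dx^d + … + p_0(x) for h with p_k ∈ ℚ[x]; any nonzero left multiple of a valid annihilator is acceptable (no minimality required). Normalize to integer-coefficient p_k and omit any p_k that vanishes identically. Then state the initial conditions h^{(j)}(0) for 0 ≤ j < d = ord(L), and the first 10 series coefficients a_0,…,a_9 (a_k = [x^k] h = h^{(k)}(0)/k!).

L = (-42 - 36·x)·Dx + (-1 - 36·x - 36·x^2)·Dx^2 + (5 + 16·x + 12·x^2)·Dx^3  (order 3).
h: a_k = 2, 2, 13, 11/3, 59/4, -35/4, 2803/120, -9997/280, 144089/2240, -2291573/20160, …
ICs: h(0) = 2, h′(0) = 2, h′′(0) = 26.

f: a_k = 0, -4, 4, -16/3, 8, -64/5, 64/3, -256/7, 64, -1024/9, …
g: a_k = 2, 6, 9, 9, 27/4, 81/20, 81/40, 243/280, 729/2240, 243/2240, …
Sum ⇒ L₀ = lclm(L_f,L_g) in ℚ(x)⟨Dx⟩.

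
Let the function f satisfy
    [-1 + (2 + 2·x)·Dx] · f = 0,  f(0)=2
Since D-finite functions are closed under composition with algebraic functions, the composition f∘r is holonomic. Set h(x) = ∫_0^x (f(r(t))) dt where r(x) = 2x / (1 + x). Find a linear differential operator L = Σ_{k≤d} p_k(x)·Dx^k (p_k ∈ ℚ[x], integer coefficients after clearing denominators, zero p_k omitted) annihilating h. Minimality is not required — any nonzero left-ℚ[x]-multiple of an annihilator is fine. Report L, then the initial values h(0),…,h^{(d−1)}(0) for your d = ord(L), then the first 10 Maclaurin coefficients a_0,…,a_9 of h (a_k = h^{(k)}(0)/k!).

L = -Dx + (1 + 4·x + 3·x^2)·Dx^2  (order 2).
h: a_k = 0, 2, 1, -1, 5/4, -37/20, 25/8, -327/56, 753/64, -1605/64, …
ICs: h(0) = 0, h′(0) = 2.

f: a_k = 2, 1, -1/4, 1/8, -5/64, 7/128, -21/512, 33/1024, -429/16384, 715/32768, …
Change of var in L_f (x↦r) gives L₀.
h=∫h₀ ⇒ L = L₀·Dx.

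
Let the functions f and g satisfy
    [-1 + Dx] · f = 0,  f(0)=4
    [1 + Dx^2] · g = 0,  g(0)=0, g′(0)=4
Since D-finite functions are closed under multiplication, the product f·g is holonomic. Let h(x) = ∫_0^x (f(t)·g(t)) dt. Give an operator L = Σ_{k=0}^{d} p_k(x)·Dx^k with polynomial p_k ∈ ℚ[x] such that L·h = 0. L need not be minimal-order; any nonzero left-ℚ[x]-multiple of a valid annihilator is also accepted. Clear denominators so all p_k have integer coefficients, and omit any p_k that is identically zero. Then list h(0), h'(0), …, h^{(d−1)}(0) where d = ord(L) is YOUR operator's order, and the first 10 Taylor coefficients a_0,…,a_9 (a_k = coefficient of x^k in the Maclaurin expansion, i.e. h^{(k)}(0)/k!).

f: a_k = 4, 4, 2, 2/3, 1/6, 1/30, 1/180, 1/1260, 1/10080, 1/90720, …
g: a_k = 0, 4, 0, -2/3, 0, 1/30, 0, -1/1260, 0, 1/90720, …
f·g: L₀ = L_f ⊗_s L_g, ord ≤ 1·2.
Integrate: L := L₀·Dx.
L = 2·Dx - 2·Dx^2 + Dx^3  (order 3).
h: a_k = 0, 0, 8, 16/3, 4/3, 0, -4/45, -8/315, -1/315, 0, …
ICs: h(0) = 0, h′(0) = 0, h′′(0) = 16.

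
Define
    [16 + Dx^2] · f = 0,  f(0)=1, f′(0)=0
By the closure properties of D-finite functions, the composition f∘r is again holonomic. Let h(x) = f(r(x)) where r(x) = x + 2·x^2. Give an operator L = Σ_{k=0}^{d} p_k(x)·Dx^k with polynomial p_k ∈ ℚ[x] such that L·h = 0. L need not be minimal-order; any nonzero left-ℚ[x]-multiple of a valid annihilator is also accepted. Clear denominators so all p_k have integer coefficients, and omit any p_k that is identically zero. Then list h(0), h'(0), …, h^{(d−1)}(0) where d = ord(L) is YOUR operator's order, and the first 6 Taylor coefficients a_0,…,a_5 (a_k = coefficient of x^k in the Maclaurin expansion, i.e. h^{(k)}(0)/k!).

L = (16 + 192·x + 768·x^2 + 1024·x^3) - 4·Dx + (1 + 4·x)·Dx^2  (order 2).
h: a_k = 1, 0, -8, -32, -64/3, 256/3, …
ICs: h(0) = 1, h′(0) = 0.

f: a_k = 1, 0, -8, 0, 32/3, 0, …
f∘r: x↦r, Dx↦Dx/r' in L_f ⇒ L₀.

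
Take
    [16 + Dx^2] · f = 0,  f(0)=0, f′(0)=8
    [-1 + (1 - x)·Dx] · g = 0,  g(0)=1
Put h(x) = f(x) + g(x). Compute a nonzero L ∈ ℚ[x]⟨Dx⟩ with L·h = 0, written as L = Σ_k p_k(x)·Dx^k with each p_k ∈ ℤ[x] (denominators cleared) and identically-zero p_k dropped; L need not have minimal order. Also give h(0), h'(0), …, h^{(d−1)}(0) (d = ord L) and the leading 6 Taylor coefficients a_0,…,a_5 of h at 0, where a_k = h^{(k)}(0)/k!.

f: a_k = 0, 8, 0, -64/3, 0, 256/15, …
g: a_k = 1, 1, 1, 1, 1, 1, …
Weyl lclm of L_f,L_g ⇒ L₀ (ord ≤ 3).
L = (-176 + 256·x - 128·x^2) + (144 - 400·x + 384·x^2 - 128·x^3)·Dx + (-11 + 16·x - 8·x^2)·Dx^2 + (9 - 25·x + 24·x^2 - 8·x^3)·Dx^3  (order 3).
h: a_k = 1, 9, 1, -61/3, 1, 271/15, …
ICs: h(0) = 1, h′(0) = 9, h′′(0) = 2.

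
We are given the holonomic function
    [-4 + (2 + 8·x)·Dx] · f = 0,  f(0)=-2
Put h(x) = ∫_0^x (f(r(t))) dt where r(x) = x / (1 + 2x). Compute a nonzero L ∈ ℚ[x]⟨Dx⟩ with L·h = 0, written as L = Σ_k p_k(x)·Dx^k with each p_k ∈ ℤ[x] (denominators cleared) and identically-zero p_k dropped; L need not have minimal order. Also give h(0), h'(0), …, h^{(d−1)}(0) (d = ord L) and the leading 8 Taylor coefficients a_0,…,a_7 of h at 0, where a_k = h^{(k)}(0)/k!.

f: a_k = -2, -4, 4, -8, 20, -56, 168, -528, …
h₀=f(r): pull back L_f along r ⇒ L₀.
Integrate: L := L₀·Dx.
L = -2·Dx + (1 + 8·x + 12·x^2)·Dx^2  (order 2).
h: a_k = 0, -2, -2, 4, -10, 148/5, -100, 2616/7, …
ICs: h(0) = 0, h′(0) = -2.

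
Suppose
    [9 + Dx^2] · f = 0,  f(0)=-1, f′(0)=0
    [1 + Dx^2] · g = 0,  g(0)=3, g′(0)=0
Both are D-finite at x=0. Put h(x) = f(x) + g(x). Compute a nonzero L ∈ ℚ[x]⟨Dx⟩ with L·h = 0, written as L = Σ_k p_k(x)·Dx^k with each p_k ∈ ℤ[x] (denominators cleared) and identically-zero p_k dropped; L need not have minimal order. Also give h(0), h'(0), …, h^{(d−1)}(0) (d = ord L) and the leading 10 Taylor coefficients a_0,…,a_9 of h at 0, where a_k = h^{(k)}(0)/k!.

f: a_k = -1, 0, 9/2, 0, -27/8, 0, 81/80, 0, -729/4480, 0, …
g: a_k = 3, 0, -3/2, 0, 1/8, 0, -1/240, 0, 1/13440, 0, …
h₀=f+g: left-lcm gives L₀, ord ≤ 4.
L = 9 + 10·Dx^2 + Dx^4  (order 4).
h: a_k = 2, 0, 3, 0, -13/4, 0, 121/120, 0, -1093/6720, 0, …
ICs: h(0) = 2, h′(0) = 0, h′′(0) = 6, h′′′(0) = 0.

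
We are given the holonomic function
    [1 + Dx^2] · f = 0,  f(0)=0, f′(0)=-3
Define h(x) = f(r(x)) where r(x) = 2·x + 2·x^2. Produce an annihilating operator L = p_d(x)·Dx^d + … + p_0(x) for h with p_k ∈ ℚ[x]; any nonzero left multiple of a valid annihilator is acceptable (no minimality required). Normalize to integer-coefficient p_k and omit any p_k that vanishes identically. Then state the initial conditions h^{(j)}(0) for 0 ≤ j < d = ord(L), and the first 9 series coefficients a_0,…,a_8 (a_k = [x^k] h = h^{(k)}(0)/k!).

L = (4 + 24·x + 48·x^2 + 32·x^3) - 2·Dx + (1 + 2·x)·Dx^2  (order 2).
h: a_k = 0, -6, -6, 4, 12, 56/5, 0, -832/105, -112/15, …
ICs: h(0) = 0, h′(0) = -6.

f: a_k = 0, -3, 0, 1/2, 0, -1/40, 0, 1/1680, 0, …
L₀ from L_f via x↦r, Dx↦r'^{-1}Dx.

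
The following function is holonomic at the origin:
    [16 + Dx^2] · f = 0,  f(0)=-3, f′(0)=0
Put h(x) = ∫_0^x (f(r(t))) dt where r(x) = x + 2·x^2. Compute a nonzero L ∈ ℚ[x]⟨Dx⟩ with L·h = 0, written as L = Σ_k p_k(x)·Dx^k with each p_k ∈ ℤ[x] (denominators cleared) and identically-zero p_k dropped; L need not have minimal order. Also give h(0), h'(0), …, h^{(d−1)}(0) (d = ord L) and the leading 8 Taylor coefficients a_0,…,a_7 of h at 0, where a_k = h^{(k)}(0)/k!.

L = (16 + 192·x + 768·x^2 + 1024·x^3)·Dx - 4·Dx^2 + (1 + 4·x)·Dx^3  (order 3).
h: a_k = 0, -3, 0, 8, 24, 64/5, -128/3, -11264/105, …
ICs: h(0) = 0, h′(0) = -3, h′′(0) = 0.

f: a_k = -3, 0, 24, 0, -32, 0, 256/15, 0, …
f∘r: x↦r, Dx↦Dx/r' in L_f ⇒ L₀.
Integrate: L := L₀·Dx.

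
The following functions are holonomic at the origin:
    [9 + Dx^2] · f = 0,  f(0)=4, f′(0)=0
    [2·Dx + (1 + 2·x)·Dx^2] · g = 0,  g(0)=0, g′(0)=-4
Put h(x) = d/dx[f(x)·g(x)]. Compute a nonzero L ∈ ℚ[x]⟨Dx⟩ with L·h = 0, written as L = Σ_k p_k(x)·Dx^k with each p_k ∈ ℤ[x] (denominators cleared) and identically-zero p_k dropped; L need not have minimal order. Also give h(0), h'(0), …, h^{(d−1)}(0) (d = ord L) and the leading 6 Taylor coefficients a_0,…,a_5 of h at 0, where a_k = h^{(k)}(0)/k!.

f: a_k = 4, 0, -18, 0, 27/2, 0, …
g: a_k = 0, -4, 4, -16/3, 8, -64/5, …
f·g: L₀ = L_f ⊗_s L_g, ord ≤ 2·2.
Derive L from L₀ (diff closure).
L = (-1890 - 5103·x + 24057·x^2 + 163296·x^3 + 344088·x^4 + 314928·x^5 + 104976·x^6) + (-297 + 1998·x + 19440·x^2 + 51840·x^3 + 58320·x^4 + 23328·x^5)·Dx + (-147 + 738·x + 11106·x^2 + 44064·x^3 + 80352·x^4 + 69984·x^5 + 23328·x^6)·Dx^2 + (-33 + 222·x + 2160·x^2 + 5760·x^3 + 6480·x^4 + 2592·x^5)·Dx^3 + (7 + 145·x + 937·x^2 + 2880·x^3 + 4680·x^4 + 3888·x^5 + 1296·x^6)·Dx^4  (order 4).
h: a_k = -16, 32, 152, -160, -46, -28, …
ICs: h(0) = -16, h′(0) = 32, h′′(0) = 304, h′′′(0) = -960.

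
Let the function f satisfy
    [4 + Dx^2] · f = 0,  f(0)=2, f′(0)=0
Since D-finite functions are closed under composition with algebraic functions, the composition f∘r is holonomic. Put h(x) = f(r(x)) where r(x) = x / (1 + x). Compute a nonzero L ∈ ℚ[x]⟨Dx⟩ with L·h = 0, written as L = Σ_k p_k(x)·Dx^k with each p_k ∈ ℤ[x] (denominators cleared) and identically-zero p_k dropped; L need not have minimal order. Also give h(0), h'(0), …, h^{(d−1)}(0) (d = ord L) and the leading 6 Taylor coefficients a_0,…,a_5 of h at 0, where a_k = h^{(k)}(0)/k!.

f: a_k = 2, 0, -4, 0, 4/3, 0, …
h₀=f(r): pull back L_f along r ⇒ L₀.
L = 4 + (2 + 6·x + 6·x^2 + 2·x^3)·Dx + (1 + 4·x + 6·x^2 + 4·x^3 + x^4)·Dx^2  (order 2).
h: a_k = 2, 0, -4, 8, -32/3, 32/3, …
ICs: h(0) = 2, h′(0) = 0.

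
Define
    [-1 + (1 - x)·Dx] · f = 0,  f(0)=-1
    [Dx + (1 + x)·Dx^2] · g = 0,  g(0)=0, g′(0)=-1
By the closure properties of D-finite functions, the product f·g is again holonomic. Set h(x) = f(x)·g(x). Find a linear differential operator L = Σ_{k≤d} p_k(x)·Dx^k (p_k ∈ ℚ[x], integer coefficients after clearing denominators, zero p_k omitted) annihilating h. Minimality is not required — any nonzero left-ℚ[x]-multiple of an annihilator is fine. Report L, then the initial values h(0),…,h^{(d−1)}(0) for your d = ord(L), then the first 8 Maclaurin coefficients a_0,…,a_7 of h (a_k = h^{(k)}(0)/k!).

f: a_k = -1, -1, -1, -1, -1, -1, -1, -1, …
g: a_k = 0, -1, 1/2, -1/3, 1/4, -1/5, 1/6, -1/7, …
L₀ := L_f ⊗_s L_g (sym. prod.), ord ≤ 2.
L = 1 + (1 + 3·x)·Dx + (-1 + x^2)·Dx^2  (order 2).
h: a_k = 0, 1, 1/2, 5/6, 7/12, 47/60, 37/60, 319/420, …
ICs: h(0) = 0, h′(0) = 1.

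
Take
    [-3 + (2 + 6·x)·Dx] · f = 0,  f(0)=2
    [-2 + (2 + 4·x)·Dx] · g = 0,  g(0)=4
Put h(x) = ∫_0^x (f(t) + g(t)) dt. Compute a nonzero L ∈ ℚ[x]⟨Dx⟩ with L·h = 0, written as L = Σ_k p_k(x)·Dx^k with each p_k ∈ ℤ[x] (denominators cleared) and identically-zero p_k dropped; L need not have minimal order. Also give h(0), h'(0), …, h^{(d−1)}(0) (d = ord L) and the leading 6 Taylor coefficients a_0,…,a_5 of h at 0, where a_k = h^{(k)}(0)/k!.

f: a_k = 2, 3, -9/4, 27/8, -405/64, 1701/128, …
g: a_k = 4, 4, -2, 2, -5/2, 7/2, …
L₀ := lclm(L_f,L_g); ord L₀ ≤ 1+1.
∫: right-multiply L₀ by Dx.
L = -3·Dx + (5 + 12·x)·Dx^2 + (2 + 10·x + 12·x^2)·Dx^3  (order 3).
h: a_k = 0, 6, 7/2, -17/12, 43/32, -113/64, …
ICs: h(0) = 0, h′(0) = 6, h′′(0) = 7.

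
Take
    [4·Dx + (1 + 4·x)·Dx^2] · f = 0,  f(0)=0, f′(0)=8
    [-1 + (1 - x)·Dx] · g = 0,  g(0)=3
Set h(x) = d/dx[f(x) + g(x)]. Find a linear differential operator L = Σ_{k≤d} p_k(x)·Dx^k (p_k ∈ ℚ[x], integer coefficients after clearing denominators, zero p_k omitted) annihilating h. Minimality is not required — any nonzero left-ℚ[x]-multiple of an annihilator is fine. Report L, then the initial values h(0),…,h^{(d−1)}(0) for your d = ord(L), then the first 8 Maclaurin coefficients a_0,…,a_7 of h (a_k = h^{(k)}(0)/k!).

L = (-44 - 16·x) + (13 - 56·x - 32·x^2)·Dx + (3 + 11·x - 6·x^2 - 8·x^3)·Dx^2  (order 2).
h: a_k = 11, -26, 137, -500, 2063, -8174, 32789, -131048, …
ICs: h(0) = 11, h′(0) = -26.

f: a_k = 0, 8, -16, 128/3, -128, 2048/5, -4096/3, 32768/7, …
g: a_k = 3, 3, 3, 3, 3, 3, 3, 3, …
Sum ⇒ L₀ = lclm(L_f,L_g) in ℚ(x)⟨Dx⟩.
Derive L from L₀ (diff closure).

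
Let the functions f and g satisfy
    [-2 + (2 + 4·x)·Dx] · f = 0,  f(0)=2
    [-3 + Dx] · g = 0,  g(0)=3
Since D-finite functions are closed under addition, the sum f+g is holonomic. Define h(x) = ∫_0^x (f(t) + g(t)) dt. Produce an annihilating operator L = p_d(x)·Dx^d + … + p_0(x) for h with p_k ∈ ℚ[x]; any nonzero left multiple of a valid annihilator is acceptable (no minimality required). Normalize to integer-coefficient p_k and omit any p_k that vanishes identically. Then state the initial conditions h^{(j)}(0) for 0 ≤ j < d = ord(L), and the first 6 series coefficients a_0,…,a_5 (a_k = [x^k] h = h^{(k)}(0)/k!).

L = (6 + 9·x)·Dx + (-5 - 18·x - 18·x^2)·Dx^2 + (1 + 5·x + 6·x^2)·Dx^3  (order 3).
h: a_k = 0, 5, 11/2, 25/6, 29/8, 71/40, …
ICs: h(0) = 0, h′(0) = 5, h′′(0) = 11.

f: a_k = 2, 2, -1, 1, -5/4, 7/4, …
g: a_k = 3, 9, 27/2, 27/2, 81/8, 243/40, …
h₀=f+g: left-lcm gives L₀, ord ≤ 2.
h=∫₀ˣh₀: take L = L₀·Dx.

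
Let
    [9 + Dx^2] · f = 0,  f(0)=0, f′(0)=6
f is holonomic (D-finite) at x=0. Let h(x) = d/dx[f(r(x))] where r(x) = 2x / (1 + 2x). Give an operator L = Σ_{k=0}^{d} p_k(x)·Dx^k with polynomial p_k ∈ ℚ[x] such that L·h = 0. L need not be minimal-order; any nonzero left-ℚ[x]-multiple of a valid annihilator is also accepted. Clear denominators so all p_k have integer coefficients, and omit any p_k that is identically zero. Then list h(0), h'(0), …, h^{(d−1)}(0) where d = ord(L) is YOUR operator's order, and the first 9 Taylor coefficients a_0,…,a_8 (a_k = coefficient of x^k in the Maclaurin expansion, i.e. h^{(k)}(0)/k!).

L = (60 + 96·x + 96·x^2) + (12 + 72·x + 144·x^2 + 96·x^3)·Dx + (1 + 8·x + 24·x^2 + 32·x^3 + 16·x^4)·Dx^2  (order 2).
h: a_k = 12, -48, -72, 1344, -7032, 24480, -309648/5, 484608/5, 2146392/35, …
ICs: h(0) = 12, h′(0) = -48.

f: a_k = 0, 6, 0, -9, 0, 81/20, 0, -243/280, 0, …
Substitute x→r, Dx→(1/r')Dx; clear ⇒ L₀.
Derive L from L₀ (diff closure).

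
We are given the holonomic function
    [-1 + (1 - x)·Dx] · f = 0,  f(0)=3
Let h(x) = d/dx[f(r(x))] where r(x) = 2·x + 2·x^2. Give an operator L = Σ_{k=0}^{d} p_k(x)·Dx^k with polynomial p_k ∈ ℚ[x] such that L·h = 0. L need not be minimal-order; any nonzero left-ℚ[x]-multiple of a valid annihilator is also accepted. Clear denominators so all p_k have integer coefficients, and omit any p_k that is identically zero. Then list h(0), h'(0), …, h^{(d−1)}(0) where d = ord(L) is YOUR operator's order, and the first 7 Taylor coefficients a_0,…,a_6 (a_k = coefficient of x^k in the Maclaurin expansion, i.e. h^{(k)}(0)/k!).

L = (6 + 12·x + 12·x^2) + (-1 + 6·x^2 + 4·x^3)·Dx  (order 1).
h: a_k = 6, 36, 144, 528, 1800, 5904, 18816, …
ICs: h(0) = 6.

f: a_k = 3, 3, 3, 3, 3, 3, 3, …
Change of var in L_f (x↦r) gives L₀.
Derive L from L₀ (diff closure).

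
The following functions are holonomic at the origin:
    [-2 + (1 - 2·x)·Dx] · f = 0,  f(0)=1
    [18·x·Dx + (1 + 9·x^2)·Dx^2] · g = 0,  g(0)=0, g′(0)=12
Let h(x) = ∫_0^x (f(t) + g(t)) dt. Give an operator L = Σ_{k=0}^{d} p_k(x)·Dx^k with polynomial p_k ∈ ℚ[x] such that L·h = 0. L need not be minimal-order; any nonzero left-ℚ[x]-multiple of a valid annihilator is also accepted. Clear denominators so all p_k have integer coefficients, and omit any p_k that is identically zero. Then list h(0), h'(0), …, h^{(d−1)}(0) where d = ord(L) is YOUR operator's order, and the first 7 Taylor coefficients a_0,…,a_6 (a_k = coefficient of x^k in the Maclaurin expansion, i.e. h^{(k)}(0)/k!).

f: a_k = 1, 2, 4, 8, 16, 32, 64, …
g: a_k = 0, 12, 0, -36, 0, 972/5, 0, …
Sum ⇒ L₀ = lclm(L_f,L_g) in ℚ(x)⟨Dx⟩.
Integrate: L := L₀·Dx.
L = (-36 + 288·x + 972·x^2)·Dx^2 + (21 - 36·x + 9·x^2 + 972·x^3)·Dx^3 + (-2 - 5·x - 45·x^3 + 162·x^4)·Dx^4  (order 4).
h: a_k = 0, 1, 7, 4/3, -7, 16/5, 566/15, …
ICs: h(0) = 0, h′(0) = 1, h′′(0) = 14, h′′′(0) = 8.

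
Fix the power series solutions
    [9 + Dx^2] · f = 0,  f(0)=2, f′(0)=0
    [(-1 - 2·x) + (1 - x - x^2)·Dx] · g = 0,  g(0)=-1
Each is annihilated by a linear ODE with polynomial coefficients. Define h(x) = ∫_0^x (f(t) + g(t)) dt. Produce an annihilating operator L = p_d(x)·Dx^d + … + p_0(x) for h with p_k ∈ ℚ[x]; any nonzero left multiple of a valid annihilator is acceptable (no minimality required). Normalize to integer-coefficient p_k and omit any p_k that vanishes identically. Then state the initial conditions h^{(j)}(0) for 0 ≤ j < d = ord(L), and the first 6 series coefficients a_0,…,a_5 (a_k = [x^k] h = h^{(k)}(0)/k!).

L = (-243 - 432·x + 81·x^2 - 216·x^3 - 405·x^4 - 162·x^5)·Dx + (117 - 225·x - 36·x^2 + 297·x^3 - 54·x^4 - 243·x^5 - 81·x^6)·Dx^2 + (-27 - 48·x + 9·x^2 - 24·x^3 - 45·x^4 - 18·x^5)·Dx^3 + (13 - 25·x - 4·x^2 + 33·x^3 - 6·x^4 - 27·x^5 - 9·x^6)·Dx^4  (order 4).
h: a_k = 0, 1, -1/2, -11/3, -3/4, 7/20, …
ICs: h(0) = 0, h′(0) = 1, h′′(0) = -1, h′′′(0) = -22.

f: a_k = 2, 0, -9, 0, 27/4, 0, …
g: a_k = -1, -1, -2, -3, -5, -8, …
f+g: L₀ = lclm(L_f,L_g), ord ≤ 2+1.
h=∫h₀ ⇒ L = L₀·Dx.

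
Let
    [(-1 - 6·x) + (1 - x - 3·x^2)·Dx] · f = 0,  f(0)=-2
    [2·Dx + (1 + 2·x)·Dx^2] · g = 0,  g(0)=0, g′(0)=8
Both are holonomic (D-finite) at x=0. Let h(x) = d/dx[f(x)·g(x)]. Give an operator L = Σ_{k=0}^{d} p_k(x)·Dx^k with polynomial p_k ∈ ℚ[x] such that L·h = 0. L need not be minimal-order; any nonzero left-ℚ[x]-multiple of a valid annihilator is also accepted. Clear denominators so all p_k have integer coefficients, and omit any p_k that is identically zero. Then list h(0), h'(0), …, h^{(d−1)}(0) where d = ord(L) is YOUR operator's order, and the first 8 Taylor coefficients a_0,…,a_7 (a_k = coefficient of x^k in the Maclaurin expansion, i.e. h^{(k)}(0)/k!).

f: a_k = -2, -2, -8, -14, -38, -80, -194, -434, …
g: a_k = 0, 8, -8, 32/3, -16, 128/5, -128/3, 512/7, …
h₀=f·g: eliminate ⇒ L₀, order ≤ 1·2.
Derive L from L₀ (diff closure).
L = (26 + 108·x + 162·x^2) + (2 + 28·x + 117·x^2 + 126·x^3)·Dx + (-1 - 4·x + 2·x^2 + 21·x^3 + 18·x^4)·Dx^2  (order 2).
h: a_k = -16, 0, -208, -448/3, -4448/3, -9696/5, -47568/5, -580352/35, …
ICs: h(0) = -16, h′(0) = 0.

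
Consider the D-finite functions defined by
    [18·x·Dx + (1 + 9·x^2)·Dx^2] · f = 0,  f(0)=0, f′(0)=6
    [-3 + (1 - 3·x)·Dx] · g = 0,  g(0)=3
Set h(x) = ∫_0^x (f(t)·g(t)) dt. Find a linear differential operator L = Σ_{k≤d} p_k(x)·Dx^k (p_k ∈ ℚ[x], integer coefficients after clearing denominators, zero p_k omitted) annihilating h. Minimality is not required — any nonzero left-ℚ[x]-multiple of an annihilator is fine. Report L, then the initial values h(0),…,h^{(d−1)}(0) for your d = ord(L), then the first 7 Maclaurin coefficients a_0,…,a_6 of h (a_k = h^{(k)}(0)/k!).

L = 54·x·Dx + (6 - 18·x + 108·x^2)·Dx^2 + (-1 + 3·x - 9·x^2 + 27·x^3)·Dx^3  (order 3).
h: a_k = 0, 0, 9, 18, 27, 324/5, 1053/5, …
ICs: h(0) = 0, h′(0) = 0, h′′(0) = 18.

f: a_k = 0, 6, 0, -18, 0, 486/5, 0, …
g: a_k = 3, 9, 27, 81, 243, 729, 2187, …
Product ⇒ symmetric product L₀, ord ≤ 2.
h=∫h₀ ⇒ L = L₀·Dx.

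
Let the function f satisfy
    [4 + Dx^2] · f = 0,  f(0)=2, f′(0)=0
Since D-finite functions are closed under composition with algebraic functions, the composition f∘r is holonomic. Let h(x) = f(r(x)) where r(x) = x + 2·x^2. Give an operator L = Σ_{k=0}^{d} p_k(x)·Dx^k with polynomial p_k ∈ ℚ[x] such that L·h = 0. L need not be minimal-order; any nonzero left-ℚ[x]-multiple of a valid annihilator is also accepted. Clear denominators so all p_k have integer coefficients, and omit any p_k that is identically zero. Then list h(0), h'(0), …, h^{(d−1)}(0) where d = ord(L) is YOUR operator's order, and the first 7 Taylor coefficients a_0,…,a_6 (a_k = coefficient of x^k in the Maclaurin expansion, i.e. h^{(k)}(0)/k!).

f: a_k = 2, 0, -4, 0, 4/3, 0, -8/45, …
Change of var in L_f (x↦r) gives L₀.
L = (4 + 48·x + 192·x^2 + 256·x^3) - 4·Dx + (1 + 4·x)·Dx^2  (order 2).
h: a_k = 2, 0, -4, -16, -44/3, 32/3, 1432/45, …
ICs: h(0) = 2, h′(0) = 0.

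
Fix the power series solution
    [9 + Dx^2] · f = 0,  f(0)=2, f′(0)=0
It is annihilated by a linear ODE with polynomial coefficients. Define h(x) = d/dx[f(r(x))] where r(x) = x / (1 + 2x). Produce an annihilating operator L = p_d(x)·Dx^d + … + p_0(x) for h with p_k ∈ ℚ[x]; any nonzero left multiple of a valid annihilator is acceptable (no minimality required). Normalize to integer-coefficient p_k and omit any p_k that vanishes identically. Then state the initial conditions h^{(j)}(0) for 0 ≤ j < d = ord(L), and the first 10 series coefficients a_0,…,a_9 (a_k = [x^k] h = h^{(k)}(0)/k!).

L = (33 + 96·x + 96·x^2) + (12 + 72·x + 144·x^2 + 96·x^3)·Dx + (1 + 8·x + 24·x^2 + 32·x^3 + 16·x^4)·Dx^2  (order 2).
h: a_k = 0, -18, 108, -405, 1170, -54243/20, 47061/10, -188955/56, -2492289/140, 257968071/2240, …
ICs: h(0) = 0, h′(0) = -18.

f: a_k = 2, 0, -9, 0, 27/4, 0, -81/40, 0, 729/2240, 0, …
f∘r: x↦r, Dx↦Dx/r' in L_f ⇒ L₀.
Differentiate: ansatz ord ≤ ord L₀ ⇒ L.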